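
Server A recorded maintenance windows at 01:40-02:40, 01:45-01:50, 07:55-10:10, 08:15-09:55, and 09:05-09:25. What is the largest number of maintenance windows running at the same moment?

3

Walk the sorted start/end points keeping a running depth.
The depth first hits 3 at 09:05.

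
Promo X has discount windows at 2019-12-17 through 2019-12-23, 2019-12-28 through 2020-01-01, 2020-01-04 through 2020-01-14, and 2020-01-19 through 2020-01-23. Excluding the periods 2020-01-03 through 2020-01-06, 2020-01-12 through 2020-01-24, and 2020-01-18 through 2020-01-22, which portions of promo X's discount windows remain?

Second set merges to 2020-01-03 through 2020-01-06, 2020-01-12 through 2020-01-24.
2019-12-17 through 2019-12-23: no B overlap → unchanged.
2019-12-28 through 2020-01-01: no B overlap → unchanged.
2020-01-04 through 2020-01-14 minus B → 2020-01-07 through 2020-01-11.
2020-01-19 through 2020-01-23: fully covered by B → removed.

2019-12-17 through 2019-12-23, 2019-12-28 through 2020-01-01, 2020-01-07 through 2020-01-11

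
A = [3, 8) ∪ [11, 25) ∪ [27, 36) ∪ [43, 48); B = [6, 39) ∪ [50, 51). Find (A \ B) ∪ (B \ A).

[3, 6) ∪ [8, 11) ∪ [25, 27) ∪ [36, 39) ∪ [43, 48) ∪ [50, 51)

A but not B: [3, 6), [43, 48).
B but not A: [8, 11), [25, 27), [36, 39), [50, 51).
Combining gives A △ B.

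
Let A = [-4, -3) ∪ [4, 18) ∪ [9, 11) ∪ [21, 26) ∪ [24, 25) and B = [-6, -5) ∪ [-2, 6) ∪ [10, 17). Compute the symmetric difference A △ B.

[-6, -5) ∪ [-4, -3) ∪ [-2, 4) ∪ [6, 10) ∪ [17, 18) ∪ [21, 26)

First set merges to [-4, -3), [4, 18), [21, 26).
A \ B = [-4, -3), [6, 10), [17, 18), [21, 26).
B \ A = [-6, -5), [-2, 4).
Union of the two gives the symmetric difference.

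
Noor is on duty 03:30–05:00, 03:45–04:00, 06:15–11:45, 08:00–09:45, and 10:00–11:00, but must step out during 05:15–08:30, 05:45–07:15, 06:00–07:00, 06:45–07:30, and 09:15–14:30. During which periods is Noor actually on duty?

03:30–05:00, 08:30–09:15

A, merged: 03:30–05:00, 06:15–11:45.
B, merged: 05:15–08:30, 09:15–14:30.
03:30–05:00: nothing removed.
06:15–11:45 \ B = 08:30–09:15.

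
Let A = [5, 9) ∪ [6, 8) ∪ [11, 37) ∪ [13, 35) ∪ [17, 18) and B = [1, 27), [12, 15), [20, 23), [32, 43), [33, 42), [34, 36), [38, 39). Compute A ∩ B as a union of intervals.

A, merged: [5, 9), [11, 37).
B, merged: [1, 27), [32, 43).
[5, 9) meets the second set on [5, 9).
[11, 37) meets the second set on [11, 27), [32, 37).

[5, 9) ∪ [11, 27) ∪ [32, 37)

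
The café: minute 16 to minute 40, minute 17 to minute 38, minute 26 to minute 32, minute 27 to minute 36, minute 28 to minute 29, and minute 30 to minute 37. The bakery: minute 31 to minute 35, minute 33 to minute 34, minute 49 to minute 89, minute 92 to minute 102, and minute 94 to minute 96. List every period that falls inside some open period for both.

minute 31 to minute 35

First set merges to minute 16 to minute 40.
Second set merges to minute 31 to minute 35, minute 49 to minute 89, minute 92 to minute 102.
minute 16 to minute 40 overlaps B on minute 31 to minute 35.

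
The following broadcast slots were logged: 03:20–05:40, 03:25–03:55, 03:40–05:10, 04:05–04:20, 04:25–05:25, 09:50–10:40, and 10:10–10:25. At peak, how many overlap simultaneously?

Sweep endpoints in order; track running count of active intervals.
Peak of 3 reached at 03:40.

3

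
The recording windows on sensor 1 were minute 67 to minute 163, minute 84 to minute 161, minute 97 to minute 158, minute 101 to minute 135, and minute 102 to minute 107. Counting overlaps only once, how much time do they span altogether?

96 minutes

Merged: minute 67 to minute 163.
Length: 96 minutes.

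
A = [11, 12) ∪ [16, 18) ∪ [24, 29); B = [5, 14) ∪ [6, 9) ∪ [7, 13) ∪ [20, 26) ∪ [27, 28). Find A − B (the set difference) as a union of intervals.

Second set merges to [5, 14), [20, 26), [27, 28).
[11, 12): entirely removed.
[16, 18): nothing removed.
[24, 29) \ B = [26, 27), [28, 29).

[16, 18) ∪ [26, 27) ∪ [28, 29)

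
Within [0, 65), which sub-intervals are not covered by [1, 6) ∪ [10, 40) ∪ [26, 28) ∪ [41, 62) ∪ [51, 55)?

Covered (merged): [1, 6), [10, 40), [41, 62).
Uncovered inside [0, 65): [0, 1), [6, 10), [40, 41), [62, 65).

[0, 1) ∪ [6, 10) ∪ [40, 41) ∪ [62, 65)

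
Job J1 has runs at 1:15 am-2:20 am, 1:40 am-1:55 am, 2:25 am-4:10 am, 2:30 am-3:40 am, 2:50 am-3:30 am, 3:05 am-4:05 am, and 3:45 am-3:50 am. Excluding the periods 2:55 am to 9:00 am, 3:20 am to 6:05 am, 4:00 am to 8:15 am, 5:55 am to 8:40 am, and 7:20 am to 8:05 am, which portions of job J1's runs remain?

Merge the first list: 1:15 am–2:20 am, 2:25 am–4:10 am.
Merge the second list: 2:55 am–9:00 am.
1:15 am–2:20 am is untouched.
2:25 am–4:10 am with B removed leaves 2:25 am–2:55 am.

1:15 am–2:20 am, 2:25 am–2:55 am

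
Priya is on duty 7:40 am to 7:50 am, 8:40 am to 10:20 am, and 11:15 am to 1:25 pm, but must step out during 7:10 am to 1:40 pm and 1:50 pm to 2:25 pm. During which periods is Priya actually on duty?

none

7:40 am-7:50 am lies entirely inside B → drops out.
8:40 am-10:20 am lies entirely inside B → drops out.
11:15 am-1:25 pm lies entirely inside B → drops out.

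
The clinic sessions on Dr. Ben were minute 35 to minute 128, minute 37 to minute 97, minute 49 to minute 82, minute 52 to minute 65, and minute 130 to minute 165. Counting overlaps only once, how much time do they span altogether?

128 minutes

Merged: minute 35 to minute 128, minute 130 to minute 165.
Lengths: 93 minutes + 35 minutes = 128 minutes.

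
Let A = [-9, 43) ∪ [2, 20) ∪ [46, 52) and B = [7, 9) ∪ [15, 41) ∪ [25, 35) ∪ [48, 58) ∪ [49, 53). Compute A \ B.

[-9, 7) ∪ [9, 15) ∪ [41, 43) ∪ [46, 48)

First set merges to [-9, 43), [46, 52).
Second set merges to [7, 9), [15, 41), [48, 58).
[-9, 43) minus B → [-9, 7), [9, 15), [41, 43).
[46, 52) minus B → [46, 48).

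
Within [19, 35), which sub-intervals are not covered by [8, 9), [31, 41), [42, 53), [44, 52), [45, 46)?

After merging, the occupied span is [8, 9), [31, 41), [42, 53).
Complement within [19, 35): [19, 31).

[19, 31)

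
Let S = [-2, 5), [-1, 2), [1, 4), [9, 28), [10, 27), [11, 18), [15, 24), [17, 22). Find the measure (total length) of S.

Merged: [-2, 5), [9, 28).
Lengths: 7 + 19 = 26.

26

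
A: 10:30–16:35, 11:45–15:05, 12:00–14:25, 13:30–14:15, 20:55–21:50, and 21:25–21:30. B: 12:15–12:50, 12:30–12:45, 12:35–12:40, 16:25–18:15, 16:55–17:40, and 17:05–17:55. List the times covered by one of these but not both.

A, merged: 10:30–16:35, 20:55–21:50.
B, merged: 12:15–12:50, 16:25–18:15.
A but not B: 10:30–12:15, 12:50–16:25, 20:55–21:50.
B but not A: 16:35–18:15.
Combining gives A △ B.

10:30–12:15, 12:50–16:25, 16:35–18:15, 20:55–21:50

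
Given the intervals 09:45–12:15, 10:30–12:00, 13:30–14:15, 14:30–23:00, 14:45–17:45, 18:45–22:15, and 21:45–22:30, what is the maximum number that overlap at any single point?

3

At 21:45, 3 of the intervals are simultaneously active.
No point has more.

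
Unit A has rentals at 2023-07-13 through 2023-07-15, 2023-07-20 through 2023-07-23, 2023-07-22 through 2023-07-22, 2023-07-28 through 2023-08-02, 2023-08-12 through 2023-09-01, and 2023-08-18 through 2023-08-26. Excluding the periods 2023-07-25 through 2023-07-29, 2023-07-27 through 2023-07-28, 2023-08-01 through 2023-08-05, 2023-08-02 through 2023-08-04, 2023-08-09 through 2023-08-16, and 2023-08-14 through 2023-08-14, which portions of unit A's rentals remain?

2023-07-13 through 2023-07-15, 2023-07-20 through 2023-07-23, 2023-07-30 through 2023-07-31, 2023-08-17 through 2023-09-01

Merge the first list: 2023-07-13 through 2023-07-15, 2023-07-20 through 2023-07-23, 2023-07-28 through 2023-08-02, 2023-08-12 through 2023-09-01.
Merge the second list: 2023-07-25 through 2023-07-29, 2023-08-01 through 2023-08-05, 2023-08-09 through 2023-08-16.
2023-07-13 through 2023-07-15 is untouched.
2023-07-20 through 2023-07-23 is untouched.
2023-07-28 through 2023-08-02 with B removed leaves 2023-07-30 through 2023-07-31.
2023-08-12 through 2023-09-01 with B removed leaves 2023-08-17 through 2023-09-01.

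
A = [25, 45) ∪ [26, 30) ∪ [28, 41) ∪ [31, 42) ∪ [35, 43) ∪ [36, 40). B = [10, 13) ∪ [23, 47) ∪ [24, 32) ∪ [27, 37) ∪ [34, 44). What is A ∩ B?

A, merged: [25, 45).
B, merged: [10, 13), [23, 47).
[25, 45) ∩ B → [25, 45).

[25, 45)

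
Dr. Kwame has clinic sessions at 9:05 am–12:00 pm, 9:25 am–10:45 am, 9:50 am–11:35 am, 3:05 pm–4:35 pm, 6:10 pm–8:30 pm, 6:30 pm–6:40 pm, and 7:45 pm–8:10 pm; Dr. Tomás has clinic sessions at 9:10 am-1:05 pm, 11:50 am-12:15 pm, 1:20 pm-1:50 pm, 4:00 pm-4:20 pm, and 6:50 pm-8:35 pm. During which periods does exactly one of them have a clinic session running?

A, merged: 9:05 am–12:00 pm, 3:05 pm–4:35 pm, 6:10 pm–8:30 pm.
B, merged: 9:10 am–1:05 pm, 1:20 pm–1:50 pm, 4:00 pm–4:20 pm, 6:50 pm–8:35 pm.
Only in the first: 9:05 am–9:10 am, 3:05 pm–4:00 pm, 4:20 pm–4:35 pm, 6:10 pm–6:50 pm.
Only in the second: 12:00 pm–1:05 pm, 1:20 pm–1:50 pm, 8:30 pm–8:35 pm.
Together these are the periods covered by exactly one.

9:05 am–9:10 am, 12:00 pm–1:05 pm, 1:20 pm–1:50 pm, 3:05 pm–4:00 pm, 4:20 pm–4:35 pm, 6:10 pm–6:50 pm, 8:30 pm–8:35 pm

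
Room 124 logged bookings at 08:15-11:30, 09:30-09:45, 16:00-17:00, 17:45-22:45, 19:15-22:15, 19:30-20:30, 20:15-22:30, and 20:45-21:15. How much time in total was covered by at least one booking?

9 h 15 min

Merged: 08:15–11:30, 16:00–17:00, 17:45–22:45.
Lengths: 3 h 15 min + 1 h + 5 h = 9 h 15 min.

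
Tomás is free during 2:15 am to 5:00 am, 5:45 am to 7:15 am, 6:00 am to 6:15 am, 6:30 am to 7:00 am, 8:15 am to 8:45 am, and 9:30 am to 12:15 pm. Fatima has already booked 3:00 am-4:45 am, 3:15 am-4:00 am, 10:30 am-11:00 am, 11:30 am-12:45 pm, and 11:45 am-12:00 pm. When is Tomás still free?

2:15 am–3:00 am, 4:45 am–5:00 am, 5:45 am–7:15 am, 8:15 am–8:45 am, 9:30 am–10:30 am, 11:00 am–11:30 am

First set merges to 2:15 am–5:00 am, 5:45 am–7:15 am, 8:15 am–8:45 am, 9:30 am–12:15 pm.
Second set merges to 3:00 am–4:45 am, 10:30 am–11:00 am, 11:30 am–12:45 pm.
2:15 am–5:00 am with B removed leaves 2:15 am–3:00 am, 4:45 am–5:00 am.
5:45 am–7:15 am is untouched.
8:15 am–8:45 am is untouched.
9:30 am–12:15 pm with B removed leaves 9:30 am–10:30 am, 11:00 am–11:30 am.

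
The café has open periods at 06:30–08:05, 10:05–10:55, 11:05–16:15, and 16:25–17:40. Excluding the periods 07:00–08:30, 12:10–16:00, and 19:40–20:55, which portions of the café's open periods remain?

06:30-07:00, 10:05-10:55, 11:05-12:10, 16:00-16:15, 16:25-17:40

06:30-08:05 with B removed leaves 06:30-07:00.
10:05-10:55 is untouched.
11:05-16:15 with B removed leaves 11:05-12:10, 16:00-16:15.
16:25-17:40 is untouched.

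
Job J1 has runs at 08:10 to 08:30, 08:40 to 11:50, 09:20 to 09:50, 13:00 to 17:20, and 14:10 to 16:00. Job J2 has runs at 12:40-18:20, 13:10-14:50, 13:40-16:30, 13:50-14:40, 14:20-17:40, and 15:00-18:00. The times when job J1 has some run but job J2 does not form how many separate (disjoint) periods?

2

A, merged: 08:10–08:30, 08:40–11:50, 13:00–17:20.
B, merged: 12:40–18:20.
A \ B = 08:10–08:30, 08:40–11:50.
That is 2 disjoint pieces.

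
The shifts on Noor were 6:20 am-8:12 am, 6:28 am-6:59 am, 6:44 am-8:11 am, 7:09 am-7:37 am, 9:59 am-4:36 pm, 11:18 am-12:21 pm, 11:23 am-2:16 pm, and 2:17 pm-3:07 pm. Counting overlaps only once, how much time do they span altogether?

Merged: 6:20 am–8:12 am, 9:59 am–4:36 pm.
Lengths: 1 h 52 min + 6 h 37 min = 8 h 29 min.

8 h 29 min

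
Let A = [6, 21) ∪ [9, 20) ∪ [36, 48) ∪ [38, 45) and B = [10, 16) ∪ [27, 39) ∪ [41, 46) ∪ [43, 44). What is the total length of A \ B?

Merge the first list: [6, 21), [36, 48).
Merge the second list: [10, 16), [27, 39), [41, 46).
A \ B = [6, 10), [16, 21), [39, 41), [46, 48).
Total: 4 + 5 + 2 + 2 = 13.

13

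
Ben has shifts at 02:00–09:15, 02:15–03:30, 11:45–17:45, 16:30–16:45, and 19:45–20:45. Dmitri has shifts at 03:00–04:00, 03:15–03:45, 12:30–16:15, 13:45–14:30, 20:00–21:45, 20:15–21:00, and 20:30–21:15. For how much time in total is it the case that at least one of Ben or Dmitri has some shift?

15 h 15 min

First set merges to 02:00–09:15, 11:45–17:45, 19:45–20:45.
Second set merges to 03:00–04:00, 12:30–16:15, 20:00–21:45.
A ∪ B = 02:00–09:15, 11:45–17:45, 19:45–21:45.
Total: 7 h 15 min + 6 h + 2 h = 15 h 15 min.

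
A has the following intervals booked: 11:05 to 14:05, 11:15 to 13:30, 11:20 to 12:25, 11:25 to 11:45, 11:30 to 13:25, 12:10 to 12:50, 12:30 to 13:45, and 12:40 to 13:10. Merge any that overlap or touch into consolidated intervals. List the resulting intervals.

11:05–14:05

11:15–13:30 overlaps/touches 11:05–14:05 → extend to 11:05–14:05.
11:20–12:25 overlaps/touches 11:05–14:05 → extend to 11:05–14:05.
11:25–11:45 overlaps/touches 11:05–14:05 → extend to 11:05–14:05.
11:30–13:25 overlaps/touches 11:05–14:05 → extend to 11:05–14:05.
12:10–12:50 overlaps/touches 11:05–14:05 → extend to 11:05–14:05.
12:30–13:45 overlaps/touches 11:05–14:05 → extend to 11:05–14:05.
12:40–13:10 overlaps/touches 11:05–14:05 → extend to 11:05–14:05.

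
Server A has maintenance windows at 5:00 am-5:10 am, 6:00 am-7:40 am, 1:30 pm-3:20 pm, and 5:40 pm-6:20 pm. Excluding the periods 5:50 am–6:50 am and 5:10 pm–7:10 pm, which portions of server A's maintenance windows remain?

5:00 am–5:10 am, 6:50 am–7:40 am, 1:30 pm–3:20 pm

5:00 am–5:10 am: no B overlap → unchanged.
6:00 am–7:40 am minus B → 6:50 am–7:40 am.
1:30 pm–3:20 pm: no B overlap → unchanged.
5:40 pm–6:20 pm: fully covered by B → removed.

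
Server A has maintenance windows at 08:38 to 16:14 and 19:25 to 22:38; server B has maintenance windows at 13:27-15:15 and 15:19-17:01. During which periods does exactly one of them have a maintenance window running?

08:38–13:27, 15:15–15:19, 16:14–17:01, 19:25–22:38

A \ B = 08:38–13:27, 15:15–15:19, 19:25–22:38.
B \ A = 16:14–17:01.
Union of the two gives the symmetric difference.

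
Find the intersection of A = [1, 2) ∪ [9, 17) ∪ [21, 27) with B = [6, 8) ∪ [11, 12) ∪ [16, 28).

[11, 12) ∪ [16, 17) ∪ [21, 27)

[1, 2): no overlap with the second set.
[9, 17) meets the second set on [11, 12), [16, 17).
[21, 27) meets the second set on [21, 27).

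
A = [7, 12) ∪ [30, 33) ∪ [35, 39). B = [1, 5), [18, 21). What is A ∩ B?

[7, 12) falls entirely outside B.
[30, 33) falls entirely outside B.
[35, 39) falls entirely outside B.
No overlap.

none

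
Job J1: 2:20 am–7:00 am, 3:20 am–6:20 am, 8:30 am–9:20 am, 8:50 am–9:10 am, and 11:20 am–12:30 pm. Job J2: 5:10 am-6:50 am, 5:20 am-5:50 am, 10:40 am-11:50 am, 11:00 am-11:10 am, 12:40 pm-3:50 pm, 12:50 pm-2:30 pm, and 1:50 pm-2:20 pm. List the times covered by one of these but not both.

2:20 am–5:10 am, 6:50 am–7:00 am, 8:30 am–9:20 am, 10:40 am–11:20 am, 11:50 am–12:30 pm, 12:40 pm–3:50 pm

Merge the first list: 2:20 am–7:00 am, 8:30 am–9:20 am, 11:20 am–12:30 pm.
Merge the second list: 5:10 am–6:50 am, 10:40 am–11:50 am, 12:40 pm–3:50 pm.
Only in the first: 2:20 am–5:10 am, 6:50 am–7:00 am, 8:30 am–9:20 am, 11:50 am–12:30 pm.
Only in the second: 10:40 am–11:20 am, 12:40 pm–3:50 pm.
Together these are the periods covered by exactly one.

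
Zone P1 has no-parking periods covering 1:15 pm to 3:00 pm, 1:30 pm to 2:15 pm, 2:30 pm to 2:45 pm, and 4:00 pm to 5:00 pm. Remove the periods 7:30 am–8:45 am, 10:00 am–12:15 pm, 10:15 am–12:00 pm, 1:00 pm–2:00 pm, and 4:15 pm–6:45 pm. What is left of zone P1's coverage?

Merge the first list: 1:15 pm-3:00 pm, 4:00 pm-5:00 pm.
Merge the second list: 7:30 am-8:45 am, 10:00 am-12:15 pm, 1:00 pm-2:00 pm, 4:15 pm-6:45 pm.
1:15 pm-3:00 pm \ B = 2:00 pm-3:00 pm.
4:00 pm-5:00 pm \ B = 4:00 pm-4:15 pm.

2:00 pm-3:00 pm, 4:00 pm-4:15 pm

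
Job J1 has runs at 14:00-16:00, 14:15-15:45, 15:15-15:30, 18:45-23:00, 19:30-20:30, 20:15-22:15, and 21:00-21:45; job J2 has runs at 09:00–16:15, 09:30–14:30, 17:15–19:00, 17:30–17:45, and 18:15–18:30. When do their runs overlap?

14:00–16:00, 18:45–19:00

Merge the first list: 14:00–16:00, 18:45–23:00.
Merge the second list: 09:00–16:15, 17:15–19:00.
14:00–16:00 overlaps B on 14:00–16:00.
18:45–23:00 overlaps B on 18:45–19:00.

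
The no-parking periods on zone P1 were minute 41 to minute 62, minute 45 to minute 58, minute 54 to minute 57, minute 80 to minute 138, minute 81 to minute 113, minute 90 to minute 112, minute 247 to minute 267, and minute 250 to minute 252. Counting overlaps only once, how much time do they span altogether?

Merged: minute 41 to minute 62, minute 80 to minute 138, minute 247 to minute 267.
Lengths: 21 minutes + 58 minutes + 20 minutes = 99 minutes.

99 minutes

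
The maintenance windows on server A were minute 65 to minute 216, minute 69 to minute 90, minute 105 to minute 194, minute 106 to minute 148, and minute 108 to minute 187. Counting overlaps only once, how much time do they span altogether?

Merged: minute 65 to minute 216.
Length: 151 minutes.

151 minutes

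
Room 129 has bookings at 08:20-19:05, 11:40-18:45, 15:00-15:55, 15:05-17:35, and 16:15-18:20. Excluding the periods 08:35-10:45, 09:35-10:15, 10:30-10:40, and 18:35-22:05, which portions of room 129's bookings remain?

Merge the first list: 08:20–19:05.
Merge the second list: 08:35–10:45, 18:35–22:05.
08:20–19:05 with B removed leaves 08:20–08:35, 10:45–18:35.

08:20–08:35, 10:45–18:35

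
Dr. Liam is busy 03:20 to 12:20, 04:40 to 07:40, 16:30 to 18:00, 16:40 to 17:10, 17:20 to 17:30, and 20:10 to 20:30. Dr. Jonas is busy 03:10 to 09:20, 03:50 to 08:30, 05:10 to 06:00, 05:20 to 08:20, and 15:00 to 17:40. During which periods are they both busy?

Merge the first list: 03:20–12:20, 16:30–18:00, 20:10–20:30.
Merge the second list: 03:10–09:20, 15:00–17:40.
03:20–12:20 meets the second set on 03:20–09:20.
16:30–18:00 meets the second set on 16:30–17:40.
20:10–20:30: no overlap with the second set.

03:20–09:20, 16:30–17:40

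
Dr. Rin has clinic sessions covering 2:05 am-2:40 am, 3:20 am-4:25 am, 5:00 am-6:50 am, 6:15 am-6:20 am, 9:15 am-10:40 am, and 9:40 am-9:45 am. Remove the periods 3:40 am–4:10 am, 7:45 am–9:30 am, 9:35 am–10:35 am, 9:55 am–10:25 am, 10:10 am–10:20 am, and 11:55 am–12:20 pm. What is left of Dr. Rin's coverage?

Merge the first list: 2:05 am–2:40 am, 3:20 am–4:25 am, 5:00 am–6:50 am, 9:15 am–10:40 am.
Merge the second list: 3:40 am–4:10 am, 7:45 am–9:30 am, 9:35 am–10:35 am, 11:55 am–12:20 pm.
2:05 am–2:40 am: no B overlap → unchanged.
3:20 am–4:25 am minus B → 3:20 am–3:40 am, 4:10 am–4:25 am.
5:00 am–6:50 am: no B overlap → unchanged.
9:15 am–10:40 am minus B → 9:30 am–9:35 am, 10:35 am–10:40 am.

2:05 am–2:40 am, 3:20 am–3:40 am, 4:10 am–4:25 am, 5:00 am–6:50 am, 9:30 am–9:35 am, 10:35 am–10:40 am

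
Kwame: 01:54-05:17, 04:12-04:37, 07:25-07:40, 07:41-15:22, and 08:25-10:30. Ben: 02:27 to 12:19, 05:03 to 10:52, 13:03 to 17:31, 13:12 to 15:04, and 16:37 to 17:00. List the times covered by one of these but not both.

01:54–02:27, 05:17–07:25, 07:40–07:41, 12:19–13:03, 15:22–17:31

First set merges to 01:54–05:17, 07:25–07:40, 07:41–15:22.
Second set merges to 02:27–12:19, 13:03–17:31.
A \ B = 01:54–02:27, 12:19–13:03.
B \ A = 05:17–07:25, 07:40–07:41, 15:22–17:31.
Union of the two gives the symmetric difference.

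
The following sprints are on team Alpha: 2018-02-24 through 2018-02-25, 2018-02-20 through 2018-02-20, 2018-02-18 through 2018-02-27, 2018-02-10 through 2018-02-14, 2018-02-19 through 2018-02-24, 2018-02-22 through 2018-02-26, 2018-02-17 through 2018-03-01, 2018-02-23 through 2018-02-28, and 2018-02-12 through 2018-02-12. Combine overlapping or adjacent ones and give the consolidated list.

2018-02-10 through 2018-02-14, 2018-02-17 through 2018-03-01

Sort by start: 2018-02-10 through 2018-02-14, 2018-02-12 through 2018-02-12, 2018-02-17 through 2018-03-01, 2018-02-18 through 2018-02-27, 2018-02-19 through 2018-02-24, 2018-02-20 through 2018-02-20, 2018-02-22 through 2018-02-26, 2018-02-23 through 2018-02-28, 2018-02-24 through 2018-02-25.
2018-02-12 through 2018-02-12 overlaps/touches 2018-02-10 through 2018-02-14 → extend to 2018-02-10 through 2018-02-14.
2018-02-17 through 2018-03-01 is disjoint → start new block.
2018-02-18 through 2018-02-27 overlaps/touches 2018-02-17 through 2018-03-01 → extend to 2018-02-17 through 2018-03-01.
2018-02-19 through 2018-02-24 overlaps/touches 2018-02-17 through 2018-03-01 → extend to 2018-02-17 through 2018-03-01.
2018-02-20 through 2018-02-20 overlaps/touches 2018-02-17 through 2018-03-01 → extend to 2018-02-17 through 2018-03-01.
2018-02-22 through 2018-02-26 overlaps/touches 2018-02-17 through 2018-03-01 → extend to 2018-02-17 through 2018-03-01.
2018-02-23 through 2018-02-28 overlaps/touches 2018-02-17 through 2018-03-01 → extend to 2018-02-17 through 2018-03-01.
2018-02-24 through 2018-02-25 overlaps/touches 2018-02-17 through 2018-03-01 → extend to 2018-02-17 through 2018-03-01.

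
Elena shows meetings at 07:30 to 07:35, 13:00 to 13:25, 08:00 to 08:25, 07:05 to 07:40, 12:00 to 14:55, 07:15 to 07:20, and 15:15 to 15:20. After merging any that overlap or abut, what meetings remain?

Sort by start: 07:05–07:40, 07:15–07:20, 07:30–07:35, 08:00–08:25, 12:00–14:55, 13:00–13:25, 15:15–15:20.
07:15–07:20 overlaps/touches 07:05–07:40 → extend to 07:05–07:40.
07:30–07:35 overlaps/touches 07:05–07:40 → extend to 07:05–07:40.
08:00–08:25 is disjoint → start new block.
12:00–14:55 is disjoint → start new block.
13:00–13:25 overlaps/touches 12:00–14:55 → extend to 12:00–14:55.
15:15–15:20 is disjoint → start new block.

07:05–07:40, 08:00–08:25, 12:00–14:55, 15:15–15:20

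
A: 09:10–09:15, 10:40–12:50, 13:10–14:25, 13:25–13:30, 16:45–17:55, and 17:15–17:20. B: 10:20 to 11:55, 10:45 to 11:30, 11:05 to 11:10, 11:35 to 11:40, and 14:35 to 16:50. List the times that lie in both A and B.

10:40–11:55, 16:45–16:50

First set merges to 09:10–09:15, 10:40–12:50, 13:10–14:25, 16:45–17:55.
Second set merges to 10:20–11:55, 14:35–16:50.
09:10–09:15 falls entirely outside B.
10:40–12:50 overlaps B on 10:40–11:55.
13:10–14:25 falls entirely outside B.
16:45–17:55 overlaps B on 16:45–16:50.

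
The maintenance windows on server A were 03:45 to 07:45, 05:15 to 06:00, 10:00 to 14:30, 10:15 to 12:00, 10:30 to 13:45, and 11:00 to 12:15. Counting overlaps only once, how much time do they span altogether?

8 h 30 min

Merged: 03:45-07:45, 10:00-14:30.
Lengths: 4 h + 4 h 30 min = 8 h 30 min.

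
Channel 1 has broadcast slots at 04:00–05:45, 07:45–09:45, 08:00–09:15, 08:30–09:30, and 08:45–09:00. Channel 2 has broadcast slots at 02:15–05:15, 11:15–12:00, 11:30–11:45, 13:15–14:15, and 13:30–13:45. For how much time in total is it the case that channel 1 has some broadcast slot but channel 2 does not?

2 h 30 min

A, merged: 04:00–05:45, 07:45–09:45.
B, merged: 02:15–05:15, 11:15–12:00, 13:15–14:15.
A \ B = 05:15–05:45, 07:45–09:45.
Total: 30 min + 2 h = 2 h 30 min.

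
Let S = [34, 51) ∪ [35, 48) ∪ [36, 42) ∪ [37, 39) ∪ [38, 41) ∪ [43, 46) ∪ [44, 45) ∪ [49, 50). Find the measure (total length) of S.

Merged: [34, 51).
Length: 17.

17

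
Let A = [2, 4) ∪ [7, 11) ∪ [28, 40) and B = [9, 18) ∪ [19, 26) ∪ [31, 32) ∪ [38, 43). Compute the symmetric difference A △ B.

[2, 4) ∪ [7, 9) ∪ [11, 18) ∪ [19, 26) ∪ [28, 31) ∪ [32, 38) ∪ [40, 43)

Only in the first: [2, 4), [7, 9), [28, 31), [32, 38).
Only in the second: [11, 18), [19, 26), [40, 43).
Together these are the periods covered by exactly one.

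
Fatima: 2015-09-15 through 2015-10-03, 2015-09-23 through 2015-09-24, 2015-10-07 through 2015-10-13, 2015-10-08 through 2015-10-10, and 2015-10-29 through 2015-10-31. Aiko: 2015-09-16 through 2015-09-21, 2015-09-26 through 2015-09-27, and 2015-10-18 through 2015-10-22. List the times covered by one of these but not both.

A, merged: 2015-09-15 through 2015-10-03, 2015-10-07 through 2015-10-13, 2015-10-29 through 2015-10-31.
A \ B = 2015-09-15 through 2015-09-15, 2015-09-22 through 2015-09-25, 2015-09-28 through 2015-10-03, 2015-10-07 through 2015-10-13, 2015-10-29 through 2015-10-31.
B \ A = 2015-10-18 through 2015-10-22.
Union of the two gives the symmetric difference.

2015-09-15 through 2015-09-15, 2015-09-22 through 2015-09-25, 2015-09-28 through 2015-10-03, 2015-10-07 through 2015-10-13, 2015-10-18 through 2015-10-22, 2015-10-29 through 2015-10-31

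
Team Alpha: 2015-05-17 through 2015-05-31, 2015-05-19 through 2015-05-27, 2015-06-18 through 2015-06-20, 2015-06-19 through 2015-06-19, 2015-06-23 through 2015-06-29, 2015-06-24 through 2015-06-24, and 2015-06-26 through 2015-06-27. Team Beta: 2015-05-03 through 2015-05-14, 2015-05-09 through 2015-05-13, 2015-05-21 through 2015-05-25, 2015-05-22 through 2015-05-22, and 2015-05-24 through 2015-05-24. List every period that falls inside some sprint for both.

First set merges to 2015-05-17 through 2015-05-31, 2015-06-18 through 2015-06-20, 2015-06-23 through 2015-06-29.
Second set merges to 2015-05-03 through 2015-05-14, 2015-05-21 through 2015-05-25.
2015-05-17 through 2015-05-31 meets the second set on 2015-05-21 through 2015-05-25.
2015-06-18 through 2015-06-20: no overlap with the second set.
2015-06-23 through 2015-06-29: no overlap with the second set.

2015-05-21 through 2015-05-25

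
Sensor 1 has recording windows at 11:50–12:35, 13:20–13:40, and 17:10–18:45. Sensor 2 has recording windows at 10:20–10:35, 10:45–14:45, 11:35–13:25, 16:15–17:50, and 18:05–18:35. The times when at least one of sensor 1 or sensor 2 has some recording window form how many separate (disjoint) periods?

Merge the second list: 10:20–10:35, 10:45–14:45, 16:15–17:50, 18:05–18:35.
A ∪ B = 10:20–10:35, 10:45–14:45, 16:15–18:45.
That is 3 disjoint pieces.

3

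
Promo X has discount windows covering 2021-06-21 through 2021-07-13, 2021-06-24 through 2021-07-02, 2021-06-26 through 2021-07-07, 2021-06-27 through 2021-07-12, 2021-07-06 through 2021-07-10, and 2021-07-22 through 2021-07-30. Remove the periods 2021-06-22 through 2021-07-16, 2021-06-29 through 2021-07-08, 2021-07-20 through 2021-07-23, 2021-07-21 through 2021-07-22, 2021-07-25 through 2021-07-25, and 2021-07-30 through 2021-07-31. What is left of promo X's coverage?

2021-06-21 through 2021-06-21, 2021-07-24 through 2021-07-24, 2021-07-26 through 2021-07-29

Merge the first list: 2021-06-21 through 2021-07-13, 2021-07-22 through 2021-07-30.
Merge the second list: 2021-06-22 through 2021-07-16, 2021-07-20 through 2021-07-23, 2021-07-25 through 2021-07-25, 2021-07-30 through 2021-07-31.
2021-06-21 through 2021-07-13 with B removed leaves 2021-06-21 through 2021-06-21.
2021-07-22 through 2021-07-30 with B removed leaves 2021-07-24 through 2021-07-24, 2021-07-26 through 2021-07-29.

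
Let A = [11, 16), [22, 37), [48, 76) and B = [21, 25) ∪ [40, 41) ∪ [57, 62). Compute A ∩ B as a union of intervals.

[11, 16) falls entirely outside B.
[22, 37) overlaps B on [22, 25).
[48, 76) overlaps B on [57, 62).

[22, 25) ∪ [57, 62)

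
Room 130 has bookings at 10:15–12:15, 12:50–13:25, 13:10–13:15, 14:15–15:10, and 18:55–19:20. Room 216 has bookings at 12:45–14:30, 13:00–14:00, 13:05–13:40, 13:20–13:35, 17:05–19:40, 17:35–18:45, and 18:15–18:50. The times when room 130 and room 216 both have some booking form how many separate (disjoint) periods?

A, merged: 10:15–12:15, 12:50–13:25, 14:15–15:10, 18:55–19:20.
B, merged: 12:45–14:30, 17:05–19:40.
A ∩ B = 12:50–13:25, 14:15–14:30, 18:55–19:20.
That is 3 disjoint pieces.

3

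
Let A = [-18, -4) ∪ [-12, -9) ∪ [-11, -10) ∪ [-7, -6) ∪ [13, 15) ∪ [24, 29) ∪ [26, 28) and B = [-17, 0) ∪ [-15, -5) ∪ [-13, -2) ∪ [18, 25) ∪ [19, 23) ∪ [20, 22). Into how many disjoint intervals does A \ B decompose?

First set merges to [-18, -4), [13, 15), [24, 29).
Second set merges to [-17, 0), [18, 25).
A \ B = [-18, -17), [13, 15), [25, 29).
That is 3 disjoint pieces.

3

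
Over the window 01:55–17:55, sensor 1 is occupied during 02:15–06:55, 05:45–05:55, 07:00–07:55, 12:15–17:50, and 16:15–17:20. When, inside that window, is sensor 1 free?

After merging, the occupied span is 02:15–06:55, 07:00–07:55, 12:15–17:50.
Complement within 01:55–17:55: 01:55–02:15, 06:55–07:00, 07:55–12:15, 17:50–17:55.

01:55–02:15, 06:55–07:00, 07:55–12:15, 17:50–17:55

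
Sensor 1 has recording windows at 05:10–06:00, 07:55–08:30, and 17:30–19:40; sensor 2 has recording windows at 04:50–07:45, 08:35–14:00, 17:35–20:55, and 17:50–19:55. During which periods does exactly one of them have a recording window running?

B, merged: 04:50-07:45, 08:35-14:00, 17:35-20:55.
A but not B: 07:55-08:30, 17:30-17:35.
B but not A: 04:50-05:10, 06:00-07:45, 08:35-14:00, 19:40-20:55.
Combining gives A △ B.

04:50-05:10, 06:00-07:45, 07:55-08:30, 08:35-14:00, 17:30-17:35, 19:40-20:55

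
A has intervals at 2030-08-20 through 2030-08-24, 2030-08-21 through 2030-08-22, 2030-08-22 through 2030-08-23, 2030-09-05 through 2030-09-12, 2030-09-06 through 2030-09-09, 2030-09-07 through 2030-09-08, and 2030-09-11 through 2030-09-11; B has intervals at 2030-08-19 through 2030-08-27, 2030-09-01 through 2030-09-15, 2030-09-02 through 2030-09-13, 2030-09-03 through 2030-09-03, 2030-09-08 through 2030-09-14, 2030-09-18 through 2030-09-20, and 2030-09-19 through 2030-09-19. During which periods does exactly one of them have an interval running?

2030-08-19 through 2030-08-19, 2030-08-25 through 2030-08-27, 2030-09-01 through 2030-09-04, 2030-09-13 through 2030-09-15, 2030-09-18 through 2030-09-20

Merge the first list: 2030-08-20 through 2030-08-24, 2030-09-05 through 2030-09-12.
Merge the second list: 2030-08-19 through 2030-08-27, 2030-09-01 through 2030-09-15, 2030-09-18 through 2030-09-20.
A \ B = none.
B \ A = 2030-08-19 through 2030-08-19, 2030-08-25 through 2030-08-27, 2030-09-01 through 2030-09-04, 2030-09-13 through 2030-09-15, 2030-09-18 through 2030-09-20.
Union of the two gives the symmetric difference.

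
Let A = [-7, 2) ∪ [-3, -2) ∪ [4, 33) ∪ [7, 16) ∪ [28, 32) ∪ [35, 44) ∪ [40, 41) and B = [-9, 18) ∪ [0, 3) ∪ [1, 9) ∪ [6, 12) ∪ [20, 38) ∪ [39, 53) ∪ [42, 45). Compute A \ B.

Merge the first list: [-7, 2), [4, 33), [35, 44).
Merge the second list: [-9, 18), [20, 38), [39, 53).
[-7, 2): fully covered by B → removed.
[4, 33) minus B → [18, 20).
[35, 44) minus B → [38, 39).

[18, 20) ∪ [38, 39)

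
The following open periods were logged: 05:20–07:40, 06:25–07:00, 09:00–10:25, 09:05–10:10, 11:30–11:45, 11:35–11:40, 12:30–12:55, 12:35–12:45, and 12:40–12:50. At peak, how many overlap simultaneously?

3

Walk the sorted start/end points keeping a running depth.
The depth first hits 3 at 12:40.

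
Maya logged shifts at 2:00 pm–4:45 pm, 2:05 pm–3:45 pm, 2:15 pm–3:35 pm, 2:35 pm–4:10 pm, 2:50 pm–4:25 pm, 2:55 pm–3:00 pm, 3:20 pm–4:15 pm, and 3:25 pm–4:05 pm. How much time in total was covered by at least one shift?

Merged: 2:00 pm–4:45 pm.
Length: 2 h 45 min.

2 h 45 min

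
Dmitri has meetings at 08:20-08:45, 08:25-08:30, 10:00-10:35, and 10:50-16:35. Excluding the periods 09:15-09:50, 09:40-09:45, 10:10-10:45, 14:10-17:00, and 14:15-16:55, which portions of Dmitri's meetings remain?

08:20-08:45, 10:00-10:10, 10:50-14:10

A, merged: 08:20-08:45, 10:00-10:35, 10:50-16:35.
B, merged: 09:15-09:50, 10:10-10:45, 14:10-17:00.
08:20-08:45: no B overlap → unchanged.
10:00-10:35 minus B → 10:00-10:10.
10:50-16:35 minus B → 10:50-14:10.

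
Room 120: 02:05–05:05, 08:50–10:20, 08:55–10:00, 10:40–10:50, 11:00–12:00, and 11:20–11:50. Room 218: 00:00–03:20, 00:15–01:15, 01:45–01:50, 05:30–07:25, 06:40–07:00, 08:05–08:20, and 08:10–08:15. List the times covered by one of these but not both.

00:00–02:05, 03:20–05:05, 05:30–07:25, 08:05–08:20, 08:50–10:20, 10:40–10:50, 11:00–12:00

Merge the first list: 02:05–05:05, 08:50–10:20, 10:40–10:50, 11:00–12:00.
Merge the second list: 00:00–03:20, 05:30–07:25, 08:05–08:20.
A but not B: 03:20–05:05, 08:50–10:20, 10:40–10:50, 11:00–12:00.
B but not A: 00:00–02:05, 05:30–07:25, 08:05–08:20.
Combining gives A △ B.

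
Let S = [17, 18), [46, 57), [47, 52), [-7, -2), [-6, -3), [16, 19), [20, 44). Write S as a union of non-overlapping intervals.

[-7, -2) ∪ [16, 19) ∪ [20, 44) ∪ [46, 57)

Sort by start: [-7, -2), [-6, -3), [16, 19), [17, 18), [20, 44), [46, 57), [47, 52).
[-6, -3) overlaps/touches [-7, -2) → extend to [-7, -2).
[16, 19) is disjoint → start new block.
[17, 18) overlaps/touches [16, 19) → extend to [16, 19).
[20, 44) is disjoint → start new block.
[46, 57) is disjoint → start new block.
[47, 52) overlaps/touches [46, 57) → extend to [46, 57).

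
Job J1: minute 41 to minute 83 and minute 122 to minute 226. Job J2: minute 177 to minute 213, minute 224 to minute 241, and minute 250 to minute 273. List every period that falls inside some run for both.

minute 177 to minute 213, minute 224 to minute 226

minute 41 to minute 83 meets no B interval.
minute 122 to minute 226 ∩ B → minute 177 to minute 213, minute 224 to minute 226.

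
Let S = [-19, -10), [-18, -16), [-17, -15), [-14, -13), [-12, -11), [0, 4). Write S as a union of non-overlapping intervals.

[-19, -10) ∪ [0, 4)

[-18, -16) overlaps/touches [-19, -10) → extend to [-19, -10).
[-17, -15) overlaps/touches [-19, -10) → extend to [-19, -10).
[-14, -13) overlaps/touches [-19, -10) → extend to [-19, -10).
[-12, -11) overlaps/touches [-19, -10) → extend to [-19, -10).
[0, 4) is disjoint → start new block.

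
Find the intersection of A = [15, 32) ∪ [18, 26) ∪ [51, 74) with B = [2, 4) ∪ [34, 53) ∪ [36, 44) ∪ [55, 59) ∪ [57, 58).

[51, 53) ∪ [55, 59)

First set merges to [15, 32), [51, 74).
Second set merges to [2, 4), [34, 53), [55, 59).
[15, 32) falls entirely outside B.
[51, 74) overlaps B on [51, 53), [55, 59).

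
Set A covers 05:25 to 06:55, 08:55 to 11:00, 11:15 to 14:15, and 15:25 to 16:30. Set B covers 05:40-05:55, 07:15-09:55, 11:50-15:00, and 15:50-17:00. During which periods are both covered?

05:40–05:55, 08:55–09:55, 11:50–14:15, 15:50–16:30

05:25–06:55 meets the second set on 05:40–05:55.
08:55–11:00 meets the second set on 08:55–09:55.
11:15–14:15 meets the second set on 11:50–14:15.
15:25–16:30 meets the second set on 15:50–16:30.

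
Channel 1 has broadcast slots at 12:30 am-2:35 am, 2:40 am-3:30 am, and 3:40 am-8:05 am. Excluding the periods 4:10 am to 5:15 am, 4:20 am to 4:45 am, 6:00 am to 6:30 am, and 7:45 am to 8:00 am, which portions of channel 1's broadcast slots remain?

Second set merges to 4:10 am–5:15 am, 6:00 am–6:30 am, 7:45 am–8:00 am.
12:30 am–2:35 am: nothing removed.
2:40 am–3:30 am: nothing removed.
3:40 am–8:05 am \ B = 3:40 am–4:10 am, 5:15 am–6:00 am, 6:30 am–7:45 am, 8:00 am–8:05 am.

12:30 am–2:35 am, 2:40 am–3:30 am, 3:40 am–4:10 am, 5:15 am–6:00 am, 6:30 am–7:45 am, 8:00 am–8:05 am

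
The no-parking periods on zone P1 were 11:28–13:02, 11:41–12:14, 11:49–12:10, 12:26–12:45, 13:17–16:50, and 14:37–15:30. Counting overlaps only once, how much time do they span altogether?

Merged: 11:28–13:02, 13:17–16:50.
Lengths: 1 h 34 min + 3 h 33 min = 5 h 7 min.

5 h 7 min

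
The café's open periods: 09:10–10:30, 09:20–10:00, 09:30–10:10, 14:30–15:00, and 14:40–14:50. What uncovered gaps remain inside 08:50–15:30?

08:50–09:10, 10:30–14:30, 15:00–15:30

The merged coverage is 09:10–10:30, 14:30–15:00.
Uncovered inside 08:50–15:30: 08:50–09:10, 10:30–14:30, 15:00–15:30.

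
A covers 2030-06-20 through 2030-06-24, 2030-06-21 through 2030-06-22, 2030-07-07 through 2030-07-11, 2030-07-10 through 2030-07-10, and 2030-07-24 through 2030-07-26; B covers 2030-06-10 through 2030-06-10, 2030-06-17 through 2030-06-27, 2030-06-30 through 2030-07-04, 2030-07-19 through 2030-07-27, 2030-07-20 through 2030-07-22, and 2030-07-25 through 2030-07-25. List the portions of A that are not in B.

A, merged: 2030-06-20 through 2030-06-24, 2030-07-07 through 2030-07-11, 2030-07-24 through 2030-07-26.
B, merged: 2030-06-10 through 2030-06-10, 2030-06-17 through 2030-06-27, 2030-06-30 through 2030-07-04, 2030-07-19 through 2030-07-27.
2030-06-20 through 2030-06-24: fully covered by B → removed.
2030-07-07 through 2030-07-11: no B overlap → unchanged.
2030-07-24 through 2030-07-26: fully covered by B → removed.

2030-07-07 through 2030-07-11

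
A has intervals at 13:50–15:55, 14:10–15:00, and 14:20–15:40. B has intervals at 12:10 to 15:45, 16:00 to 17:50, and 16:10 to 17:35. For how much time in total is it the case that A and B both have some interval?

A, merged: 13:50-15:55.
B, merged: 12:10-15:45, 16:00-17:50.
A ∩ B = 13:50-15:45.
Total: 1 h 55 min.

1 h 55 min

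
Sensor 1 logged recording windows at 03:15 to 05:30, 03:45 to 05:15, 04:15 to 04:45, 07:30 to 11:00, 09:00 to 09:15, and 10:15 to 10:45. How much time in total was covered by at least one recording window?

Merged: 03:15-05:30, 07:30-11:00.
Lengths: 2 h 15 min + 3 h 30 min = 5 h 45 min.

5 h 45 min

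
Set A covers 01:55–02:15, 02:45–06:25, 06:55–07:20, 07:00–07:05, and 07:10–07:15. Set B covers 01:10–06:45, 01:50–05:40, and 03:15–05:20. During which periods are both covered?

A, merged: 01:55-02:15, 02:45-06:25, 06:55-07:20.
B, merged: 01:10-06:45.
01:55-02:15 ∩ B → 01:55-02:15.
02:45-06:25 ∩ B → 02:45-06:25.
06:55-07:20 meets no B interval.

01:55-02:15, 02:45-06:25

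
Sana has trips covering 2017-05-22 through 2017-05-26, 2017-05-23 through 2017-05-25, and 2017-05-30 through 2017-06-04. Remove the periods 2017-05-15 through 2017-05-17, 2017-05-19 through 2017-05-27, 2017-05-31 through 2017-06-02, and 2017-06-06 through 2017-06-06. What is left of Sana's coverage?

2017-05-30 through 2017-05-30, 2017-06-03 through 2017-06-04

First set merges to 2017-05-22 through 2017-05-26, 2017-05-30 through 2017-06-04.
2017-05-22 through 2017-05-26: entirely removed.
2017-05-30 through 2017-06-04 \ B = 2017-05-30 through 2017-05-30, 2017-06-03 through 2017-06-04.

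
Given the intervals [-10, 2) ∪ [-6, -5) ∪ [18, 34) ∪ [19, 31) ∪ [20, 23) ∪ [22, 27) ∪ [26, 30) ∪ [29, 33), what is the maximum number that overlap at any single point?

At 22, 4 of the intervals are simultaneously active.
No point has more.

4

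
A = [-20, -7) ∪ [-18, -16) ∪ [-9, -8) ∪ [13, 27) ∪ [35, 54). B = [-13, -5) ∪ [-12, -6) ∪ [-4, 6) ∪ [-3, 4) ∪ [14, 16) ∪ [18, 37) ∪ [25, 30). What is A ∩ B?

[-13, -7) ∪ [14, 16) ∪ [18, 27) ∪ [35, 37)

Merge the first list: [-20, -7), [13, 27), [35, 54).
Merge the second list: [-13, -5), [-4, 6), [14, 16), [18, 37).
[-20, -7) meets the second set on [-13, -7).
[13, 27) meets the second set on [14, 16), [18, 27).
[35, 54) meets the second set on [35, 37).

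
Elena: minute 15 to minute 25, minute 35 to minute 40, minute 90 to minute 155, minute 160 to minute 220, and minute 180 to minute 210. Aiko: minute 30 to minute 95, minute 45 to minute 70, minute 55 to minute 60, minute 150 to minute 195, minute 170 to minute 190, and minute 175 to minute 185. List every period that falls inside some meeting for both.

minute 35 to minute 40, minute 90 to minute 95, minute 150 to minute 155, minute 160 to minute 195

Merge the first list: minute 15 to minute 25, minute 35 to minute 40, minute 90 to minute 155, minute 160 to minute 220.
Merge the second list: minute 30 to minute 95, minute 150 to minute 195.
minute 15 to minute 25 meets no B interval.
minute 35 to minute 40 ∩ B → minute 35 to minute 40.
minute 90 to minute 155 ∩ B → minute 90 to minute 95, minute 150 to minute 155.
minute 160 to minute 220 ∩ B → minute 160 to minute 195.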